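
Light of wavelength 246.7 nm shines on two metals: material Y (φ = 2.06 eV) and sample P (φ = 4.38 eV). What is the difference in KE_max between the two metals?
2.3200 eV

Using KE_max = hc/λ - φ for each metal:

Photon energy: E = hc/λ = 5.0257 eV

For material Y (φ₁ = 2.06 eV):
KE₁ = E - φ₁ = 5.0257 - 2.06 = 2.9657 eV

For sample P (φ₂ = 4.38 eV):
KE₂ = E - φ₂ = 5.0257 - 4.38 = 0.6457 eV

Difference:
ΔKE = KE₁ - KE₂ = 2.9657 - 0.6457 = 2.3200 eV

Note: The difference equals the difference in work functions: 4.38 - 2.06 = 2.32 eV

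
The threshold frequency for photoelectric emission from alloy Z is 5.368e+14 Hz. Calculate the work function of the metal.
2.22 eV

At the threshold frequency, photon energy equals work function:
φ = hf₀

Calculating:
φ = (6.626×10⁻³⁴ J·s)(5.368e+14 Hz)
φ = 2.22 eV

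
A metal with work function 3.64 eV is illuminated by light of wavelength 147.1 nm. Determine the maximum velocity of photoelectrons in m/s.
1.2979e+06 m/s

First, find the maximum kinetic energy:
E_photon = hc/λ = 8.4286 eV
KE_max = E_photon - φ = 8.4286 - 3.64 = 4.7886 eV

Convert to Joules: KE_max = 4.7886 × 1.602×10⁻¹⁹ J = 7.6721e-19 J

Then use KE = ½mv² to find velocity:
v = √(2·KE/m) = √(2 × 7.6721e-19 J / 9.109e-31 kg)
v = 1.2979e+06 m/s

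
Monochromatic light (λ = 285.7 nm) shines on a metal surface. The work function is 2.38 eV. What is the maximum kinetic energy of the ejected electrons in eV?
1.9597 eV

Using Einstein's photoelectric equation: KE_max = hf - φ = hc/λ - φ

First, calculate the photon energy:
E_photon = hc/λ = (6.626×10⁻³⁴ J·s)(3×10⁸ m/s) / (285.7×10⁻⁹ m)
E_photon = 4.3397 eV

Then, the maximum kinetic energy:
KE_max = E_photon - φ = 4.3397 eV - 2.38 eV = 1.9597 eV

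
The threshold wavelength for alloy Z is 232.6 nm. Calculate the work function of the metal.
5.33 eV

At the threshold wavelength, photon energy equals work function:
φ = hc/λ₀

Calculating:
φ = (6.626×10⁻³⁴ J·s)(3×10⁸ m/s) / (232.6×10⁻⁹ m)
φ = 5.33 eV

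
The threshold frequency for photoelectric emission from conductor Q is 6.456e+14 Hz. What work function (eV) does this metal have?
2.67 eV

At the threshold frequency, photon energy equals work function:
φ = hf₀

Calculating:
φ = (6.626×10⁻³⁴ J·s)(6.456e+14 Hz)
φ = 2.67 eV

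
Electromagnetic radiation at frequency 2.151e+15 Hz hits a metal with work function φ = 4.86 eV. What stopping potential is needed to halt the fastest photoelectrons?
4.0358 V

The stopping potential V_s satisfies: eV_s = KE_max

First, find KE_max using Einstein's equation:
E_photon = hf = (6.626×10⁻³⁴ J·s)(2.151e+15 Hz) = 8.8958 eV
KE_max = E_photon - φ = 8.8958 - 4.86 = 4.0358 eV

Since eV_s = KE_max:
V_s = KE_max/e = 4.0358 V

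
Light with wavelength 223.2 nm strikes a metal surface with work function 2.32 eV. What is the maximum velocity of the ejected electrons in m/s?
1.0667e+06 m/s

First, find the maximum kinetic energy:
E_photon = hc/λ = 5.5548 eV
KE_max = E_photon - φ = 5.5548 - 2.32 = 3.2348 eV

Convert to Joules: KE_max = 3.2348 × 1.602×10⁻¹⁹ J = 5.1828e-19 J

Then use KE = ½mv² to find velocity:
v = √(2·KE/m) = √(2 × 5.1828e-19 J / 9.109e-31 kg)
v = 1.0667e+06 m/s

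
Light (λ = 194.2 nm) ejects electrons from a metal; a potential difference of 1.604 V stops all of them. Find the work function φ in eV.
4.78 eV

The stopping potential gives the maximum kinetic energy: KE_max = eV_s = 1.604 eV

From Einstein's photoelectric equation: KE_max = hc/λ - φ
Rearranging: φ = hc/λ - KE_max

Calculate photon energy:
E_photon = hc/λ = (6.626×10⁻³⁴ J·s)(3×10⁸ m/s) / (194.2×10⁻⁹ m) = 6.3844 eV

Therefore:
φ = 6.3844 - 1.604 = 4.78 eV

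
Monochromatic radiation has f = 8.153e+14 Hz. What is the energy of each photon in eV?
3.3718 eV

Using E = hf:

E = hf = (6.626×10⁻³⁴ J·s)(8.153e+14 Hz)
E = 3.3718 eV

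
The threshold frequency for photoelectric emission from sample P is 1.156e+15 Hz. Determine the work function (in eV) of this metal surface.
4.78 eV

At the threshold frequency, photon energy equals work function:
φ = hf₀

Calculating:
φ = (6.626×10⁻³⁴ J·s)(1.156e+15 Hz)
φ = 4.78 eV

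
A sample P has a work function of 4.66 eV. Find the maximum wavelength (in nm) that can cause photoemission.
266.06 nm

The threshold wavelength is when the photon energy equals the work function:
hc/λ₀ = φ

Solving for λ₀:
λ₀ = hc/φ = (6.626×10⁻³⁴ J·s)(3×10⁸ m/s) / (4.66 eV × 1.602×10⁻¹⁹ J/eV)
λ₀ = 266.06 nm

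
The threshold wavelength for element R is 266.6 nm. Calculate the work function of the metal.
4.65 eV

At the threshold wavelength, photon energy equals work function:
φ = hc/λ₀

Calculating:
φ = (6.626×10⁻³⁴ J·s)(3×10⁸ m/s) / (266.6×10⁻⁹ m)
φ = 4.65 eV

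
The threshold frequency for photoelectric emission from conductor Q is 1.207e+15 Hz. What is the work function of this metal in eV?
4.99 eV

At the threshold frequency, photon energy equals work function:
φ = hf₀

Calculating:
φ = (6.626×10⁻³⁴ J·s)(1.207e+15 Hz)
φ = 4.99 eV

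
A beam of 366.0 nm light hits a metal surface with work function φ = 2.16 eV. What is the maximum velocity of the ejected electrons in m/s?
6.5712e+05 m/s

First, find the maximum kinetic energy:
E_photon = hc/λ = 3.3875 eV
KE_max = E_photon - φ = 3.3875 - 2.16 = 1.2275 eV

Convert to Joules: KE_max = 1.2275 × 1.602×10⁻¹⁹ J = 1.9667e-19 J

Then use KE = ½mv² to find velocity:
v = √(2·KE/m) = √(2 × 1.9667e-19 J / 9.109e-31 kg)
v = 6.5712e+05 m/s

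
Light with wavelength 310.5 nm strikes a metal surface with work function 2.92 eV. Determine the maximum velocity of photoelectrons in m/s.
6.1438e+05 m/s

First, find the maximum kinetic energy:
E_photon = hc/λ = 3.9930 eV
KE_max = E_photon - φ = 3.9930 - 2.92 = 1.0730 eV

Convert to Joules: KE_max = 1.0730 × 1.602×10⁻¹⁹ J = 1.7192e-19 J

Then use KE = ½mv² to find velocity:
v = √(2·KE/m) = √(2 × 1.7192e-19 J / 9.109e-31 kg)
v = 6.1438e+05 m/s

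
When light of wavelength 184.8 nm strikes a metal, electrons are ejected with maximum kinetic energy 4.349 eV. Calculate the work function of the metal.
2.36 eV

From Einstein's photoelectric equation: KE_max = hf - φ = hc/λ - φ

Rearranging for φ:
φ = hc/λ - KE_max

Calculate photon energy:
E_photon = hc/λ = 6.7091 eV

Therefore:
φ = 6.7091 - 4.349 = 2.36 eV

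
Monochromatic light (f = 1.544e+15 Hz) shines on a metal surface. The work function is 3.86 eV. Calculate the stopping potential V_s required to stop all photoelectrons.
2.5255 V

The stopping potential V_s satisfies: eV_s = KE_max

First, find KE_max using Einstein's equation:
E_photon = hf = (6.626×10⁻³⁴ J·s)(1.544e+15 Hz) = 6.3855 eV
KE_max = E_photon - φ = 6.3855 - 3.86 = 2.5255 eV

Since eV_s = KE_max:
V_s = KE_max/e = 2.5255 V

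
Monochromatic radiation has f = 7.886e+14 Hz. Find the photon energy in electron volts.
3.2614 eV

Using E = hf:

E = hf = (6.626×10⁻³⁴ J·s)(7.886e+14 Hz)
E = 3.2614 eV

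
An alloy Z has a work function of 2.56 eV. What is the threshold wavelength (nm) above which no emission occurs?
484.31 nm

The threshold wavelength is when the photon energy equals the work function:
hc/λ₀ = φ

Solving for λ₀:
λ₀ = hc/φ = (6.626×10⁻³⁴ J·s)(3×10⁸ m/s) / (2.56 eV × 1.602×10⁻¹⁹ J/eV)
λ₀ = 484.31 nm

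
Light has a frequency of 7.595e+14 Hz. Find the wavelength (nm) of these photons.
394.72 nm

Using the wave equation: c = fλ

Solving for wavelength:
λ = c/f = (3×10⁸ m/s) / (7.595e+14 Hz)
λ = 394.72 nm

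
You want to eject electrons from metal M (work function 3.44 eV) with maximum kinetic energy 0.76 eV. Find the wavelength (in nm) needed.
295.20 nm

From Einstein's equation: KE_max = hc/λ - φ

Rearranging for λ:
hc/λ = KE_max + φ
λ = hc/(KE_max + φ)

Required photon energy:
E_photon = KE_max + φ = 0.76 + 3.44 = 4.20 eV

Required wavelength:
λ = hc/E_photon = (6.626×10⁻³⁴)(3×10⁸) / (4.20 × 1.602×10⁻¹⁹)
λ = 295.20 nm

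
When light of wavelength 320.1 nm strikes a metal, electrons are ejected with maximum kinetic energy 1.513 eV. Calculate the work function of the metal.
2.36 eV

From Einstein's photoelectric equation: KE_max = hf - φ = hc/λ - φ

Rearranging for φ:
φ = hc/λ - KE_max

Calculate photon energy:
E_photon = hc/λ = 3.8733 eV

Therefore:
φ = 3.8733 - 1.513 = 2.36 eV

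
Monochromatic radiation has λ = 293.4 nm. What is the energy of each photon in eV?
4.2258 eV

Using E = hf = hc/λ:

E = hc/λ = (6.626×10⁻³⁴ J·s)(3×10⁸ m/s) / (293.4×10⁻⁹ m)
E = 4.2258 eV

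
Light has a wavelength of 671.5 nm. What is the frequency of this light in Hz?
4.4645e+14 Hz

Using the wave equation: c = fλ

Solving for frequency:
f = c/λ = (3×10⁸ m/s) / (671.5×10⁻⁹ m)
f = 4.4645e+14 Hz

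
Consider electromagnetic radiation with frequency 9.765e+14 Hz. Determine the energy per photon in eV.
4.0385 eV

Using E = hf:

E = hf = (6.626×10⁻³⁴ J·s)(9.765e+14 Hz)
E = 4.0385 eV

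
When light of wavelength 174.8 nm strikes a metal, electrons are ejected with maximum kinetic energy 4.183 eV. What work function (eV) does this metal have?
2.91 eV

From Einstein's photoelectric equation: KE_max = hf - φ = hc/λ - φ

Rearranging for φ:
φ = hc/λ - KE_max

Calculate photon energy:
E_photon = hc/λ = 7.0929 eV

Therefore:
φ = 7.0929 - 4.183 = 2.91 eV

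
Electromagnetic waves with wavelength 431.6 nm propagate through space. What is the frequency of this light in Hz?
6.9461e+14 Hz

Using the wave equation: c = fλ

Solving for frequency:
f = c/λ = (3×10⁸ m/s) / (431.6×10⁻⁹ m)
f = 6.9461e+14 Hz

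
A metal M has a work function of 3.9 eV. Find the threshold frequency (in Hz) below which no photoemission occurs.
9.4302e+14 Hz

The threshold frequency is when the photon energy equals the work function:
hf₀ = φ

Solving for f₀:
f₀ = φ/h = (3.9 eV × 1.602×10⁻¹⁹ J/eV) / (6.626×10⁻³⁴ J·s)
f₀ = 9.4302e+14 Hz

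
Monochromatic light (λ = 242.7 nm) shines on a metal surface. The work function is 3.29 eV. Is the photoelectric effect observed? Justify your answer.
Yes

For photoemission, the photon energy must exceed the work function.

Photon energy: E = hc/λ = 5.1085 eV
Work function: φ = 3.29 eV

Since E_photon (5.1085 eV) > φ (3.29 eV), photoemission WILL occur.
The threshold wavelength is λ₀ = hc/φ = 376.9 nm.
Since 242.7 nm < 376.9 nm, the light has sufficient energy.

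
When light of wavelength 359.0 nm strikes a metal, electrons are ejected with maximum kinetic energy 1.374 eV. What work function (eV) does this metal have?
2.08 eV

From Einstein's photoelectric equation: KE_max = hf - φ = hc/λ - φ

Rearranging for φ:
φ = hc/λ - KE_max

Calculate photon energy:
E_photon = hc/λ = 3.4536 eV

Therefore:
φ = 3.4536 - 1.374 = 2.08 eV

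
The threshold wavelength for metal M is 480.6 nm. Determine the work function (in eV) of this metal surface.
2.58 eV

At the threshold wavelength, photon energy equals work function:
φ = hc/λ₀

Calculating:
φ = (6.626×10⁻³⁴ J·s)(3×10⁸ m/s) / (480.6×10⁻⁹ m)
φ = 2.58 eV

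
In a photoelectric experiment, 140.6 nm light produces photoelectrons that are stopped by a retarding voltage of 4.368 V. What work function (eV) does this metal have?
4.45 eV

The stopping potential gives the maximum kinetic energy: KE_max = eV_s = 4.368 eV

From Einstein's photoelectric equation: KE_max = hc/λ - φ
Rearranging: φ = hc/λ - KE_max

Calculate photon energy:
E_photon = hc/λ = (6.626×10⁻³⁴ J·s)(3×10⁸ m/s) / (140.6×10⁻⁹ m) = 8.8182 eV

Therefore:
φ = 8.8182 - 4.368 = 4.45 eV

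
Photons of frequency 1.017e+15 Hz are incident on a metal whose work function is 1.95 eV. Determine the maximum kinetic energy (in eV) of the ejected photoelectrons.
2.2560 eV

Using Einstein's photoelectric equation: KE_max = hf - φ

First, calculate the photon energy:
E_photon = hf = (6.626×10⁻³⁴ J·s)(1.017e+15 Hz)
E_photon = 4.2060 eV

Then, the maximum kinetic energy:
KE_max = E_photon - φ = 4.2060 eV - 1.95 eV = 2.2560 eV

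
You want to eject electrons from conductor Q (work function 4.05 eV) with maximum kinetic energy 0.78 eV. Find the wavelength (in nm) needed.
256.70 nm

From Einstein's equation: KE_max = hc/λ - φ

Rearranging for λ:
hc/λ = KE_max + φ
λ = hc/(KE_max + φ)

Required photon energy:
E_photon = KE_max + φ = 0.78 + 4.05 = 4.83 eV

Required wavelength:
λ = hc/E_photon = (6.626×10⁻³⁴)(3×10⁸) / (4.83 × 1.602×10⁻¹⁹)
λ = 256.70 nm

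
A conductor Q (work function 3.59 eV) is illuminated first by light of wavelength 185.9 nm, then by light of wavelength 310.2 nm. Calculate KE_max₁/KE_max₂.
7.5677

Using Einstein's equation: KE_max = hc/λ - φ

For λ₁ = 185.9 nm:
E₁ = hc/λ₁ = 6.6694 eV
KE₁ = E₁ - φ = 6.6694 - 3.59 = 3.0794 eV

For λ₂ = 310.2 nm:
E₂ = hc/λ₂ = 3.9969 eV
KE₂ = E₂ - φ = 3.9969 - 3.59 = 0.4069 eV

Ratio: KE₁/KE₂ = 3.0794/0.4069 = 7.5677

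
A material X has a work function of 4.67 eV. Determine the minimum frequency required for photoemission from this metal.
1.1292e+15 Hz

The threshold frequency is when the photon energy equals the work function:
hf₀ = φ

Solving for f₀:
f₀ = φ/h = (4.67 eV × 1.602×10⁻¹⁹ J/eV) / (6.626×10⁻³⁴ J·s)
f₀ = 1.1292e+15 Hz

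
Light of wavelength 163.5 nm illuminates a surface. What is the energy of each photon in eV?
7.5831 eV

Using E = hf = hc/λ:

E = hc/λ = (6.626×10⁻³⁴ J·s)(3×10⁸ m/s) / (163.5×10⁻⁹ m)
E = 7.5831 eV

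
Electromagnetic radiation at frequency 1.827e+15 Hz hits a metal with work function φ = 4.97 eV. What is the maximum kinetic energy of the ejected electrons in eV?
2.5859 eV

Using Einstein's photoelectric equation: KE_max = hf - φ

First, calculate the photon energy:
E_photon = hf = (6.626×10⁻³⁴ J·s)(1.827e+15 Hz)
E_photon = 7.5559 eV

Then, the maximum kinetic energy:
KE_max = E_photon - φ = 7.5559 eV - 4.97 eV = 2.5859 eV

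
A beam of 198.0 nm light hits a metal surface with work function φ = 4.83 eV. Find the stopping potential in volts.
1.4318 V

The stopping potential V_s satisfies: eV_s = KE_max

First, find KE_max using Einstein's equation:
E_photon = hc/λ = 6.2618 eV
KE_max = E_photon - φ = 6.2618 - 4.83 = 1.4318 eV

Since eV_s = KE_max:
V_s = KE_max/e = 1.4318 V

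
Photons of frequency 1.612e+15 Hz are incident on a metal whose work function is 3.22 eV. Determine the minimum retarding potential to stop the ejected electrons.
3.4467 V

The stopping potential V_s satisfies: eV_s = KE_max

First, find KE_max using Einstein's equation:
E_photon = hf = (6.626×10⁻³⁴ J·s)(1.612e+15 Hz) = 6.6667 eV
KE_max = E_photon - φ = 6.6667 - 3.22 = 3.4467 eV

Since eV_s = KE_max:
V_s = KE_max/e = 3.4467 V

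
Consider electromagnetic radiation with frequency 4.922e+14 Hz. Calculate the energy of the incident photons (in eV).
2.0356 eV

Using E = hf:

E = hf = (6.626×10⁻³⁴ J·s)(4.922e+14 Hz)
E = 2.0356 eV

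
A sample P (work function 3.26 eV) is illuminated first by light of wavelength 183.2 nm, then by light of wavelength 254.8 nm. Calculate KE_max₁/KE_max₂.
2.1842

Using Einstein's equation: KE_max = hc/λ - φ

For λ₁ = 183.2 nm:
E₁ = hc/λ₁ = 6.7677 eV
KE₁ = E₁ - φ = 6.7677 - 3.26 = 3.5077 eV

For λ₂ = 254.8 nm:
E₂ = hc/λ₂ = 4.8659 eV
KE₂ = E₂ - φ = 4.8659 - 3.26 = 1.6059 eV

Ratio: KE₁/KE₂ = 3.5077/1.6059 = 2.1842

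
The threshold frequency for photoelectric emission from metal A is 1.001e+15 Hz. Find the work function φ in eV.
4.14 eV

At the threshold frequency, photon energy equals work function:
φ = hf₀

Calculating:
φ = (6.626×10⁻³⁴ J·s)(1.001e+15 Hz)
φ = 4.14 eV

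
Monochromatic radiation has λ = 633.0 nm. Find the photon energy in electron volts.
1.9587 eV

Using E = hf = hc/λ:

E = hc/λ = (6.626×10⁻³⁴ J·s)(3×10⁸ m/s) / (633.0×10⁻⁹ m)
E = 1.9587 eV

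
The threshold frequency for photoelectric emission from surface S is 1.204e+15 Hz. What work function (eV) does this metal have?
4.98 eV

At the threshold frequency, photon energy equals work function:
φ = hf₀

Calculating:
φ = (6.626×10⁻³⁴ J·s)(1.204e+15 Hz)
φ = 4.98 eV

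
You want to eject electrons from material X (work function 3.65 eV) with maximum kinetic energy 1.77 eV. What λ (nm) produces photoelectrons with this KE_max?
228.75 nm

From Einstein's equation: KE_max = hc/λ - φ

Rearranging for λ:
hc/λ = KE_max + φ
λ = hc/(KE_max + φ)

Required photon energy:
E_photon = KE_max + φ = 1.77 + 3.65 = 5.42 eV

Required wavelength:
λ = hc/E_photon = (6.626×10⁻³⁴)(3×10⁸) / (5.42 × 1.602×10⁻¹⁹)
λ = 228.75 nm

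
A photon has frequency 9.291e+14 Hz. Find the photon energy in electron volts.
3.8424 eV

Using E = hf:

E = hf = (6.626×10⁻³⁴ J·s)(9.291e+14 Hz)
E = 3.8424 eV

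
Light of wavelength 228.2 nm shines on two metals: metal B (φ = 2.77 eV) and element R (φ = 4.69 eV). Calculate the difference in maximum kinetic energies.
1.9200 eV

Using KE_max = hc/λ - φ for each metal:

Photon energy: E = hc/λ = 5.4331 eV

For metal B (φ₁ = 2.77 eV):
KE₁ = E - φ₁ = 5.4331 - 2.77 = 2.6631 eV

For element R (φ₂ = 4.69 eV):
KE₂ = E - φ₂ = 5.4331 - 4.69 = 0.7431 eV

Difference:
ΔKE = KE₁ - KE₂ = 2.6631 - 0.7431 = 1.9200 eV

Note: The difference equals the difference in work functions: 4.69 - 2.77 = 1.92 eV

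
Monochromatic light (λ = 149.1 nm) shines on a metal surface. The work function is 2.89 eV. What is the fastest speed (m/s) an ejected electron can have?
1.3815e+06 m/s

First, find the maximum kinetic energy:
E_photon = hc/λ = 8.3155 eV
KE_max = E_photon - φ = 8.3155 - 2.89 = 5.4255 eV

Convert to Joules: KE_max = 5.4255 × 1.602×10⁻¹⁹ J = 8.6926e-19 J

Then use KE = ½mv² to find velocity:
v = √(2·KE/m) = √(2 × 8.6926e-19 J / 9.109e-31 kg)
v = 1.3815e+06 m/s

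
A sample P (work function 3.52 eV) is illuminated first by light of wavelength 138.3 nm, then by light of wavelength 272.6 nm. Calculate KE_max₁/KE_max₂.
5.2955

Using Einstein's equation: KE_max = hc/λ - φ

For λ₁ = 138.3 nm:
E₁ = hc/λ₁ = 8.9649 eV
KE₁ = E₁ - φ = 8.9649 - 3.52 = 5.4449 eV

For λ₂ = 272.6 nm:
E₂ = hc/λ₂ = 4.5482 eV
KE₂ = E₂ - φ = 4.5482 - 3.52 = 1.0282 eV

Ratio: KE₁/KE₂ = 5.4449/1.0282 = 5.2955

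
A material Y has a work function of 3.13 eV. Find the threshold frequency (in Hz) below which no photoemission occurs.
7.5683e+14 Hz

The threshold frequency is when the photon energy equals the work function:
hf₀ = φ

Solving for f₀:
f₀ = φ/h = (3.13 eV × 1.602×10⁻¹⁹ J/eV) / (6.626×10⁻³⁴ J·s)
f₀ = 7.5683e+14 Hz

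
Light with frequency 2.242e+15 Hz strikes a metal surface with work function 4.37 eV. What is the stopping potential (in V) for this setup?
4.9022 V

The stopping potential V_s satisfies: eV_s = KE_max

First, find KE_max using Einstein's equation:
E_photon = hf = (6.626×10⁻³⁴ J·s)(2.242e+15 Hz) = 9.2722 eV
KE_max = E_photon - φ = 9.2722 - 4.37 = 4.9022 eV

Since eV_s = KE_max:
V_s = KE_max/e = 4.9022 V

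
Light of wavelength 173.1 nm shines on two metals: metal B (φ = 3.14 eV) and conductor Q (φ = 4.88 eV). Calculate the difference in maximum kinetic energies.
1.7400 eV

Using KE_max = hc/λ - φ for each metal:

Photon energy: E = hc/λ = 7.1626 eV

For metal B (φ₁ = 3.14 eV):
KE₁ = E - φ₁ = 7.1626 - 3.14 = 4.0226 eV

For conductor Q (φ₂ = 4.88 eV):
KE₂ = E - φ₂ = 7.1626 - 4.88 = 2.2826 eV

Difference:
ΔKE = KE₁ - KE₂ = 4.0226 - 2.2826 = 1.7400 eV

Note: The difference equals the difference in work functions: 4.88 - 3.14 = 1.74 eV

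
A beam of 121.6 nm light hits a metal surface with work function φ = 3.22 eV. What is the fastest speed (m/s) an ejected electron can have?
1.5665e+06 m/s

First, find the maximum kinetic energy:
E_photon = hc/λ = 10.1961 eV
KE_max = E_photon - φ = 10.1961 - 3.22 = 6.9761 eV

Convert to Joules: KE_max = 6.9761 × 1.602×10⁻¹⁹ J = 1.1177e-18 J

Then use KE = ½mv² to find velocity:
v = √(2·KE/m) = √(2 × 1.1177e-18 J / 9.109e-31 kg)
v = 1.5665e+06 m/s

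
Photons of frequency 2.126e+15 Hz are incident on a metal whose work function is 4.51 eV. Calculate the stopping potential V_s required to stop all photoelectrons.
4.2824 V

The stopping potential V_s satisfies: eV_s = KE_max

First, find KE_max using Einstein's equation:
E_photon = hf = (6.626×10⁻³⁴ J·s)(2.126e+15 Hz) = 8.7924 eV
KE_max = E_photon - φ = 8.7924 - 4.51 = 4.2824 eV

Since eV_s = KE_max:
V_s = KE_max/e = 4.2824 V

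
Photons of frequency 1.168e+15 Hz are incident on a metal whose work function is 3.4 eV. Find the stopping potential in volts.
1.4305 V

The stopping potential V_s satisfies: eV_s = KE_max

First, find KE_max using Einstein's equation:
E_photon = hf = (6.626×10⁻³⁴ J·s)(1.168e+15 Hz) = 4.8305 eV
KE_max = E_photon - φ = 4.8305 - 3.4 = 1.4305 eV

Since eV_s = KE_max:
V_s = KE_max/e = 1.4305 V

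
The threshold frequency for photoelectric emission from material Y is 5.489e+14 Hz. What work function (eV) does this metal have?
2.27 eV

At the threshold frequency, photon energy equals work function:
φ = hf₀

Calculating:
φ = (6.626×10⁻³⁴ J·s)(5.489e+14 Hz)
φ = 2.27 eV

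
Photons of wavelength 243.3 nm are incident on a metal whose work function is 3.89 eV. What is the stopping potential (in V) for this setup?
1.2059 V

The stopping potential V_s satisfies: eV_s = KE_max

First, find KE_max using Einstein's equation:
E_photon = hc/λ = 5.0959 eV
KE_max = E_photon - φ = 5.0959 - 3.89 = 1.2059 eV

Since eV_s = KE_max:
V_s = KE_max/e = 1.2059 V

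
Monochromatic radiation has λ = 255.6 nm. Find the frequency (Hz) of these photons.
1.1729e+15 Hz

Using the wave equation: c = fλ

Solving for frequency:
f = c/λ = (3×10⁸ m/s) / (255.6×10⁻⁹ m)
f = 1.1729e+15 Hz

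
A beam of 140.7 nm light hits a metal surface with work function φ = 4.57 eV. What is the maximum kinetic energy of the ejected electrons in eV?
4.2420 eV

Using Einstein's photoelectric equation: KE_max = hf - φ = hc/λ - φ

First, calculate the photon energy:
E_photon = hc/λ = (6.626×10⁻³⁴ J·s)(3×10⁸ m/s) / (140.7×10⁻⁹ m)
E_photon = 8.8120 eV

Then, the maximum kinetic energy:
KE_max = E_photon - φ = 8.8120 eV - 4.57 eV = 4.2420 eV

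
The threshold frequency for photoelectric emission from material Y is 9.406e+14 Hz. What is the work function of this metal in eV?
3.89 eV

At the threshold frequency, photon energy equals work function:
φ = hf₀

Calculating:
φ = (6.626×10⁻³⁴ J·s)(9.406e+14 Hz)
φ = 3.89 eV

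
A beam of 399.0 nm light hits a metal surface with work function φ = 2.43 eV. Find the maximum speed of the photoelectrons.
4.8813e+05 m/s

First, find the maximum kinetic energy:
E_photon = hc/λ = 3.1074 eV
KE_max = E_photon - φ = 3.1074 - 2.43 = 0.6774 eV

Convert to Joules: KE_max = 0.6774 × 1.602×10⁻¹⁹ J = 1.0853e-19 J

Then use KE = ½mv² to find velocity:
v = √(2·KE/m) = √(2 × 1.0853e-19 J / 9.109e-31 kg)
v = 4.8813e+05 m/s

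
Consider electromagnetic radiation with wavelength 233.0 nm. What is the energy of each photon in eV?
5.3212 eV

Using E = hf = hc/λ:

E = hc/λ = (6.626×10⁻³⁴ J·s)(3×10⁸ m/s) / (233.0×10⁻⁹ m)
E = 5.3212 eV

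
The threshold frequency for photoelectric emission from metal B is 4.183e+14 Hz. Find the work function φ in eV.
1.73 eV

At the threshold frequency, photon energy equals work function:
φ = hf₀

Calculating:
φ = (6.626×10⁻³⁴ J·s)(4.183e+14 Hz)
φ = 1.73 eV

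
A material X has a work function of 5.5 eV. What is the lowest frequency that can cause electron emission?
1.3299e+15 Hz

The threshold frequency is when the photon energy equals the work function:
hf₀ = φ

Solving for f₀:
f₀ = φ/h = (5.5 eV × 1.602×10⁻¹⁹ J/eV) / (6.626×10⁻³⁴ J·s)
f₀ = 1.3299e+15 Hz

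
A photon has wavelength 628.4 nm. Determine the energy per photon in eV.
1.9730 eV

Using E = hf = hc/λ:

E = hc/λ = (6.626×10⁻³⁴ J·s)(3×10⁸ m/s) / (628.4×10⁻⁹ m)
E = 1.9730 eV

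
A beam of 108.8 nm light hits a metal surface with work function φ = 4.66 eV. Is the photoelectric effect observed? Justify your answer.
Yes

For photoemission, the photon energy must exceed the work function.

Photon energy: E = hc/λ = 11.3956 eV
Work function: φ = 4.66 eV

Since E_photon (11.3956 eV) > φ (4.66 eV), photoemission WILL occur.
The threshold wavelength is λ₀ = hc/φ = 266.1 nm.
Since 108.8 nm < 266.1 nm, the light has sufficient energy.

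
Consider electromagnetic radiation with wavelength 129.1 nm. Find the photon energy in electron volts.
9.6037 eV

Using E = hf = hc/λ:

E = hc/λ = (6.626×10⁻³⁴ J·s)(3×10⁸ m/s) / (129.1×10⁻⁹ m)
E = 9.6037 eV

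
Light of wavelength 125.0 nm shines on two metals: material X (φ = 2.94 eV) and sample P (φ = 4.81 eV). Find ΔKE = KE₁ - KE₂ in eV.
1.8700 eV

Using KE_max = hc/λ - φ for each metal:

Photon energy: E = hc/λ = 9.9187 eV

For material X (φ₁ = 2.94 eV):
KE₁ = E - φ₁ = 9.9187 - 2.94 = 6.9787 eV

For sample P (φ₂ = 4.81 eV):
KE₂ = E - φ₂ = 9.9187 - 4.81 = 5.1087 eV

Difference:
ΔKE = KE₁ - KE₂ = 6.9787 - 5.1087 = 1.8700 eV

Note: The difference equals the difference in work functions: 4.81 - 2.94 = 1.87 eV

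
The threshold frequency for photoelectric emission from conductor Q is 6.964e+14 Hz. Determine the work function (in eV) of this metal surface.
2.88 eV

At the threshold frequency, photon energy equals work function:
φ = hf₀

Calculating:
φ = (6.626×10⁻³⁴ J·s)(6.964e+14 Hz)
φ = 2.88 eV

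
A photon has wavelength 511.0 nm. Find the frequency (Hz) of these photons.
5.8668e+14 Hz

Using the wave equation: c = fλ

Solving for frequency:
f = c/λ = (3×10⁸ m/s) / (511.0×10⁻⁹ m)
f = 5.8668e+14 Hz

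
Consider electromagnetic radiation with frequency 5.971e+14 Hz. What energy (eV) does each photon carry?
2.4694 eV

Using E = hf:

E = hf = (6.626×10⁻³⁴ J·s)(5.971e+14 Hz)
E = 2.4694 eV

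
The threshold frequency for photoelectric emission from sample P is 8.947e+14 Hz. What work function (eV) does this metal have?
3.70 eV

At the threshold frequency, photon energy equals work function:
φ = hf₀

Calculating:
φ = (6.626×10⁻³⁴ J·s)(8.947e+14 Hz)
φ = 3.70 eV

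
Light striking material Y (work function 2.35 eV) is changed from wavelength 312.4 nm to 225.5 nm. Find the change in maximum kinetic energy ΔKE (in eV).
1.5294 eV

Using Einstein's equation: KE_max = hc/λ - φ

For λ₁ = 312.4 nm:
KE₁ = hc/λ₁ - φ = 3.9688 - 2.35 = 1.6188 eV

For λ₂ = 225.5 nm:
KE₂ = hc/λ₂ - φ = 5.4982 - 2.35 = 3.1482 eV

Change in KE:
ΔKE = KE₂ - KE₁ = 3.1482 - 1.6188 = 1.5294 eV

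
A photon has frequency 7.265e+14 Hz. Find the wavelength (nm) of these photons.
412.65 nm

Using the wave equation: c = fλ

Solving for wavelength:
λ = c/f = (3×10⁸ m/s) / (7.265e+14 Hz)
λ = 412.65 nm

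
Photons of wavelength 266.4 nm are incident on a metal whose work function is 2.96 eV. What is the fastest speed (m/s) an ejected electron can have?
7.7195e+05 m/s

First, find the maximum kinetic energy:
E_photon = hc/λ = 4.6541 eV
KE_max = E_photon - φ = 4.6541 - 2.96 = 1.6941 eV

Convert to Joules: KE_max = 1.6941 × 1.602×10⁻¹⁹ J = 2.7142e-19 J

Then use KE = ½mv² to find velocity:
v = √(2·KE/m) = √(2 × 2.7142e-19 J / 9.109e-31 kg)
v = 7.7195e+05 m/s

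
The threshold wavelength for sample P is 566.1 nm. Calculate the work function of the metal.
2.19 eV

At the threshold wavelength, photon energy equals work function:
φ = hc/λ₀

Calculating:
φ = (6.626×10⁻³⁴ J·s)(3×10⁸ m/s) / (566.1×10⁻⁹ m)
φ = 2.19 eV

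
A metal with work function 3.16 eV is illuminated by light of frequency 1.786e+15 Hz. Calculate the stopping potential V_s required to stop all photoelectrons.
4.2263 V

The stopping potential V_s satisfies: eV_s = KE_max

First, find KE_max using Einstein's equation:
E_photon = hf = (6.626×10⁻³⁴ J·s)(1.786e+15 Hz) = 7.3863 eV
KE_max = E_photon - φ = 7.3863 - 3.16 = 4.2263 eV

Since eV_s = KE_max:
V_s = KE_max/e = 4.2263 V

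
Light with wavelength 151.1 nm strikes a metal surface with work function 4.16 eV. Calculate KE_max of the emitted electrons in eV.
4.0454 eV

Using Einstein's photoelectric equation: KE_max = hf - φ = hc/λ - φ

First, calculate the photon energy:
E_photon = hc/λ = (6.626×10⁻³⁴ J·s)(3×10⁸ m/s) / (151.1×10⁻⁹ m)
E_photon = 8.2054 eV

Then, the maximum kinetic energy:
KE_max = E_photon - φ = 8.2054 eV - 4.16 eV = 4.0454 eV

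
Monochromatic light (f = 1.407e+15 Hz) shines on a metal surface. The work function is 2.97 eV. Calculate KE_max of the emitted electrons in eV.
2.8489 eV

Using Einstein's photoelectric equation: KE_max = hf - φ

First, calculate the photon energy:
E_photon = hf = (6.626×10⁻³⁴ J·s)(1.407e+15 Hz)
E_photon = 5.8189 eV

Then, the maximum kinetic energy:
KE_max = E_photon - φ = 5.8189 eV - 2.97 eV = 2.8489 eV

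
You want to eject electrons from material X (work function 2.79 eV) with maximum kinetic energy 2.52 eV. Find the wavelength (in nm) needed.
233.49 nm

From Einstein's equation: KE_max = hc/λ - φ

Rearranging for λ:
hc/λ = KE_max + φ
λ = hc/(KE_max + φ)

Required photon energy:
E_photon = KE_max + φ = 2.52 + 2.79 = 5.31 eV

Required wavelength:
λ = hc/E_photon = (6.626×10⁻³⁴)(3×10⁸) / (5.31 × 1.602×10⁻¹⁹)
λ = 233.49 nm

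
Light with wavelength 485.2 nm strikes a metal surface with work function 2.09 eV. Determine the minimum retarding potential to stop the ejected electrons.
0.4653 V

The stopping potential V_s satisfies: eV_s = KE_max

First, find KE_max using Einstein's equation:
E_photon = hc/λ = 2.5553 eV
KE_max = E_photon - φ = 2.5553 - 2.09 = 0.4653 eV

Since eV_s = KE_max:
V_s = KE_max/e = 0.4653 V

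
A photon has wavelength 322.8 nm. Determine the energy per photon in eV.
3.8409 eV

Using E = hf = hc/λ:

E = hc/λ = (6.626×10⁻³⁴ J·s)(3×10⁸ m/s) / (322.8×10⁻⁹ m)
E = 3.8409 eV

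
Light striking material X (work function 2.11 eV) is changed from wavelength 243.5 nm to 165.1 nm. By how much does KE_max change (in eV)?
2.4179 eV

Using Einstein's equation: KE_max = hc/λ - φ

For λ₁ = 243.5 nm:
KE₁ = hc/λ₁ - φ = 5.0918 - 2.11 = 2.9818 eV

For λ₂ = 165.1 nm:
KE₂ = hc/λ₂ - φ = 7.5096 - 2.11 = 5.3996 eV

Change in KE:
ΔKE = KE₂ - KE₁ = 5.3996 - 2.9818 = 2.4179 eV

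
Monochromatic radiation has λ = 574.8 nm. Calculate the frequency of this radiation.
5.2156e+14 Hz

Using the wave equation: c = fλ

Solving for frequency:
f = c/λ = (3×10⁸ m/s) / (574.8×10⁻⁹ m)
f = 5.2156e+14 Hz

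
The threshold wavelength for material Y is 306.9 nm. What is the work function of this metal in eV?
4.04 eV

At the threshold wavelength, photon energy equals work function:
φ = hc/λ₀

Calculating:
φ = (6.626×10⁻³⁴ J·s)(3×10⁸ m/s) / (306.9×10⁻⁹ m)
φ = 4.04 eV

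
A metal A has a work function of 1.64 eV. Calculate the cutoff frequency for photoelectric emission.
3.9655e+14 Hz

The threshold frequency is when the photon energy equals the work function:
hf₀ = φ

Solving for f₀:
f₀ = φ/h = (1.64 eV × 1.602×10⁻¹⁹ J/eV) / (6.626×10⁻³⁴ J·s)
f₀ = 3.9655e+14 Hz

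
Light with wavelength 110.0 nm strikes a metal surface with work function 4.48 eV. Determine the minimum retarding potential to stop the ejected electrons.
6.7913 V

The stopping potential V_s satisfies: eV_s = KE_max

First, find KE_max using Einstein's equation:
E_photon = hc/λ = 11.2713 eV
KE_max = E_photon - φ = 11.2713 - 4.48 = 6.7913 eV

Since eV_s = KE_max:
V_s = KE_max/e = 6.7913 V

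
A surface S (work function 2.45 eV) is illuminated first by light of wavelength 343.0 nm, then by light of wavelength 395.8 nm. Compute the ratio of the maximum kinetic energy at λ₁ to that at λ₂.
1.7065

Using Einstein's equation: KE_max = hc/λ - φ

For λ₁ = 343.0 nm:
E₁ = hc/λ₁ = 3.6147 eV
KE₁ = E₁ - φ = 3.6147 - 2.45 = 1.1647 eV

For λ₂ = 395.8 nm:
E₂ = hc/λ₂ = 3.1325 eV
KE₂ = E₂ - φ = 3.1325 - 2.45 = 0.6825 eV

Ratio: KE₁/KE₂ = 1.1647/0.6825 = 1.7065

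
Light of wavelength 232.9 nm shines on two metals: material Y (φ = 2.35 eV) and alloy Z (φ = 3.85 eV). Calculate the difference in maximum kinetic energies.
1.5000 eV

Using KE_max = hc/λ - φ for each metal:

Photon energy: E = hc/λ = 5.3235 eV

For material Y (φ₁ = 2.35 eV):
KE₁ = E - φ₁ = 5.3235 - 2.35 = 2.9735 eV

For alloy Z (φ₂ = 3.85 eV):
KE₂ = E - φ₂ = 5.3235 - 3.85 = 1.4735 eV

Difference:
ΔKE = KE₁ - KE₂ = 2.9735 - 1.4735 = 1.5000 eV

Note: The difference equals the difference in work functions: 3.85 - 2.35 = 1.50 eV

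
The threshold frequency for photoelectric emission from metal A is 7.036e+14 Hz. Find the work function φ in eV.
2.91 eV

At the threshold frequency, photon energy equals work function:
φ = hf₀

Calculating:
φ = (6.626×10⁻³⁴ J·s)(7.036e+14 Hz)
φ = 2.91 eV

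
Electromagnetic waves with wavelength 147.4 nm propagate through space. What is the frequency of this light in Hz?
2.0339e+15 Hz

Using the wave equation: c = fλ

Solving for frequency:
f = c/λ = (3×10⁸ m/s) / (147.4×10⁻⁹ m)
f = 2.0339e+15 Hz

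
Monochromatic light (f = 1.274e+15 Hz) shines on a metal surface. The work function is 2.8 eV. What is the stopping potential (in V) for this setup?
2.4688 V

The stopping potential V_s satisfies: eV_s = KE_max

First, find KE_max using Einstein's equation:
E_photon = hf = (6.626×10⁻³⁴ J·s)(1.274e+15 Hz) = 5.2688 eV
KE_max = E_photon - φ = 5.2688 - 2.8 = 2.4688 eV

Since eV_s = KE_max:
V_s = KE_max/e = 2.4688 V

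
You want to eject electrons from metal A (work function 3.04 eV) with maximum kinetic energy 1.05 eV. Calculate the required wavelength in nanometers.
303.14 nm

From Einstein's equation: KE_max = hc/λ - φ

Rearranging for λ:
hc/λ = KE_max + φ
λ = hc/(KE_max + φ)

Required photon energy:
E_photon = KE_max + φ = 1.05 + 3.04 = 4.09 eV

Required wavelength:
λ = hc/E_photon = (6.626×10⁻³⁴)(3×10⁸) / (4.09 × 1.602×10⁻¹⁹)
λ = 303.14 nm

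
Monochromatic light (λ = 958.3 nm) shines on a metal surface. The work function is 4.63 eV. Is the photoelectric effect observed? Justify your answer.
No

For photoemission, the photon energy must exceed the work function.

Photon energy: E = hc/λ = 1.2938 eV
Work function: φ = 4.63 eV

Since E_photon (1.2938 eV) < φ (4.63 eV), photoemission will NOT occur.
The threshold wavelength is λ₀ = hc/φ = 267.8 nm.
Since 958.3 nm > 267.8 nm, the photons lack sufficient energy.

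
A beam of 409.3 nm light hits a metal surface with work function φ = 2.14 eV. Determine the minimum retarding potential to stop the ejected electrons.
0.8892 V

The stopping potential V_s satisfies: eV_s = KE_max

First, find KE_max using Einstein's equation:
E_photon = hc/λ = 3.0292 eV
KE_max = E_photon - φ = 3.0292 - 2.14 = 0.8892 eV

Since eV_s = KE_max:
V_s = KE_max/e = 0.8892 V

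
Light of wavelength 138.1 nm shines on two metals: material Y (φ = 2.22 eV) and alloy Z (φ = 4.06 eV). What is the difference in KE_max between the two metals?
1.8400 eV

Using KE_max = hc/λ - φ for each metal:

Photon energy: E = hc/λ = 8.9779 eV

For material Y (φ₁ = 2.22 eV):
KE₁ = E - φ₁ = 8.9779 - 2.22 = 6.7579 eV

For alloy Z (φ₂ = 4.06 eV):
KE₂ = E - φ₂ = 8.9779 - 4.06 = 4.9179 eV

Difference:
ΔKE = KE₁ - KE₂ = 6.7579 - 4.9179 = 1.8400 eV

Note: The difference equals the difference in work functions: 4.06 - 2.22 = 1.84 eV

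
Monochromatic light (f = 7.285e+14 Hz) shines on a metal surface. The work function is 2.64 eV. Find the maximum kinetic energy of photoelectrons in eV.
0.3728 eV

Using Einstein's photoelectric equation: KE_max = hf - φ

First, calculate the photon energy:
E_photon = hf = (6.626×10⁻³⁴ J·s)(7.285e+14 Hz)
E_photon = 3.0128 eV

Then, the maximum kinetic energy:
KE_max = E_photon - φ = 3.0128 eV - 2.64 eV = 0.3728 eV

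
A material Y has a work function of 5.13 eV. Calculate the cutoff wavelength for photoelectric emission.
241.68 nm

The threshold wavelength is when the photon energy equals the work function:
hc/λ₀ = φ

Solving for λ₀:
λ₀ = hc/φ = (6.626×10⁻³⁴ J·s)(3×10⁸ m/s) / (5.13 eV × 1.602×10⁻¹⁹ J/eV)
λ₀ = 241.68 nm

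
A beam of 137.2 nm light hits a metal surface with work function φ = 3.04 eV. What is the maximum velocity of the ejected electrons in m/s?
1.4524e+06 m/s

First, find the maximum kinetic energy:
E_photon = hc/λ = 9.0367 eV
KE_max = E_photon - φ = 9.0367 - 3.04 = 5.9967 eV

Convert to Joules: KE_max = 5.9967 × 1.602×10⁻¹⁹ J = 9.6079e-19 J

Then use KE = ½mv² to find velocity:
v = √(2·KE/m) = √(2 × 9.6079e-19 J / 9.109e-31 kg)
v = 1.4524e+06 m/s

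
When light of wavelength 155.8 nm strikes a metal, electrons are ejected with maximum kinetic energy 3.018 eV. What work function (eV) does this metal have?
4.94 eV

From Einstein's photoelectric equation: KE_max = hf - φ = hc/λ - φ

Rearranging for φ:
φ = hc/λ - KE_max

Calculate photon energy:
E_photon = hc/λ = 7.9579 eV

Therefore:
φ = 7.9579 - 3.018 = 4.94 eV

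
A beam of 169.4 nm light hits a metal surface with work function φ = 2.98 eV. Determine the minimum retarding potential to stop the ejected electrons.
4.3390 V

The stopping potential V_s satisfies: eV_s = KE_max

First, find KE_max using Einstein's equation:
E_photon = hc/λ = 7.3190 eV
KE_max = E_photon - φ = 7.3190 - 2.98 = 4.3390 eV

Since eV_s = KE_max:
V_s = KE_max/e = 4.3390 V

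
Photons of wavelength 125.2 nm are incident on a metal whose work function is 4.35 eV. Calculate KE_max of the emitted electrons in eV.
5.5529 eV

Using Einstein's photoelectric equation: KE_max = hf - φ = hc/λ - φ

First, calculate the photon energy:
E_photon = hc/λ = (6.626×10⁻³⁴ J·s)(3×10⁸ m/s) / (125.2×10⁻⁹ m)
E_photon = 9.9029 eV

Then, the maximum kinetic energy:
KE_max = E_photon - φ = 9.9029 eV - 4.35 eV = 5.5529 eV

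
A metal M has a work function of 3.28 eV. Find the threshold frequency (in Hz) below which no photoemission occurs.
7.9310e+14 Hz

The threshold frequency is when the photon energy equals the work function:
hf₀ = φ

Solving for f₀:
f₀ = φ/h = (3.28 eV × 1.602×10⁻¹⁹ J/eV) / (6.626×10⁻³⁴ J·s)
f₀ = 7.9310e+14 Hz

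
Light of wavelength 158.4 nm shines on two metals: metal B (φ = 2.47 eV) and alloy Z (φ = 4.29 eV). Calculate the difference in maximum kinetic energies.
1.8200 eV

Using KE_max = hc/λ - φ for each metal:

Photon energy: E = hc/λ = 7.8273 eV

For metal B (φ₁ = 2.47 eV):
KE₁ = E - φ₁ = 7.8273 - 2.47 = 5.3573 eV

For alloy Z (φ₂ = 4.29 eV):
KE₂ = E - φ₂ = 7.8273 - 4.29 = 3.5373 eV

Difference:
ΔKE = KE₁ - KE₂ = 5.3573 - 3.5373 = 1.8200 eV

Note: The difference equals the difference in work functions: 4.29 - 2.47 = 1.82 eV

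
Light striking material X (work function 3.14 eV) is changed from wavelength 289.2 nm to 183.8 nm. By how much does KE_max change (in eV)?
2.4585 eV

Using Einstein's equation: KE_max = hc/λ - φ

For λ₁ = 289.2 nm:
KE₁ = hc/λ₁ - φ = 4.2871 - 3.14 = 1.1471 eV

For λ₂ = 183.8 nm:
KE₂ = hc/λ₂ - φ = 6.7456 - 3.14 = 3.6056 eV

Change in KE:
ΔKE = KE₂ - KE₁ = 3.6056 - 1.1471 = 2.4585 eV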